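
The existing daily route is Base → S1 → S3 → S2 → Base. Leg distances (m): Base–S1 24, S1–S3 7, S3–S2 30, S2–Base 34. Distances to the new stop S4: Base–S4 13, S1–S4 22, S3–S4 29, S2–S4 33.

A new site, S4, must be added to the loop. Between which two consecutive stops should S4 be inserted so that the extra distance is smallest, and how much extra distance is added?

Insertion cost between consecutive stops i–j is d(i,S4) + d(S4,j) − d(i,j):
  between Base and S1: 13 + 22 − 24 = 11
  between S1 and S3: 22 + 29 − 7 = 44
  between S3 and S2: 29 + 33 − 30 = 32
  between S2 and Base: 33 + 13 − 34 = 12
Cheapest insertion is between Base and S1, adding 11.
New total = 95 + 11 = 106.

+11 m — insert S4 between Base and S1.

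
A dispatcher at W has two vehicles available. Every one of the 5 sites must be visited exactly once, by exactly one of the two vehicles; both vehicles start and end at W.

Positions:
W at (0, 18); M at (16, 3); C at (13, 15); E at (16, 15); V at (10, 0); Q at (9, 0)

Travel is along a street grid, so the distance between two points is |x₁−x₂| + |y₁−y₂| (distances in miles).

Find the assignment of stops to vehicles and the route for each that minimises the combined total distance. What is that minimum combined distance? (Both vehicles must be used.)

Minimum combined distance: 100 miles.

Check every non-empty split of the stops between the two vehicles; for each half take its own optimal tour:
  {M} + {C, E, V, Q}: 62 + 68 = 130
  {C} + {M, E, V, Q}: 32 + 68 = 100
  {M, C} + {E, V, Q}: 62 + 68 = 130
  {E} + {M, C, V, Q}: 38 + 68 = 106
  {M, E} + {C, V, Q}: 62 + 62 = 124
  {C, E} + {M, V, Q}: 38 + 68 = 106
  … (15 splits in total)
Best: vehicle 1 W → C → W = 32; vehicle 2 W → E → M → V → Q → W = 68; combined 100.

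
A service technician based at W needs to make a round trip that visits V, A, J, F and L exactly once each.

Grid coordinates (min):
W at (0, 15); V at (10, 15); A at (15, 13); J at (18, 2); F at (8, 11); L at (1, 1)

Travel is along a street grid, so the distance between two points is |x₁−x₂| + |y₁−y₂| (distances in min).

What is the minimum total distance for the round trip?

Shortest round trip = 72 min.

There are 60 distinct closed tours to check (reversals are equivalent).
W-V-A-J-F-L-W: 10+7+14+19+17+15 = 82
W-V-A-J-L-F-W: 10+7+14+18+17+12 = 78
W-V-A-F-J-L-W: 10+7+9+19+18+15 = 78
W-V-A-F-L-J-W: 10+7+9+17+18+31 = 92
W-V-A-L-J-F-W: 10+7+26+18+19+12 = 92
W-V-A-L-F-J-W: 10+7+26+17+19+31 = 110
W-V-J-A-F-L-W: 10+21+14+9+17+15 = 86
W-V-J-A-L-F-W: 10+21+14+26+17+12 = 100
W-V-J-F-A-L-W: 10+21+19+9+26+15 = 100
W-V-J-F-L-A-W: 10+21+19+17+26+17 = 110
W-V-J-L-A-F-W: 10+21+18+26+9+12 = 96
W-V-J-L-F-A-W: 10+21+18+17+9+17 = 92
W-V-F-A-J-L-W: 10+6+9+14+18+15 = 72
W-V-F-A-L-J-W: 10+6+9+26+18+31 = 100
… (46 more)
The minimum is 72.
One optimal route: W → V → F → A → J → L → W (or its reverse).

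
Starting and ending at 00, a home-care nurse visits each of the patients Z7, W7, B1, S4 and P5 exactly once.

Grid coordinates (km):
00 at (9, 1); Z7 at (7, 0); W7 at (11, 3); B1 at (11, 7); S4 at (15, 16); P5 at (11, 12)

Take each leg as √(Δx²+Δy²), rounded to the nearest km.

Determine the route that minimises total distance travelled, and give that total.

Shortest round trip = 38 km.

There are 60 distinct closed tours to check (reversals are equivalent).
00→Z7→W7→B1→S4→P5→00: 2+5+4+10+6+11 = 38
00→Z7→W7→B1→P5→S4→00: 2+5+4+5+6+16 = 38
00→Z7→W7→S4→B1→P5→00: 2+5+14+10+5+11 = 47
00→Z7→W7→S4→P5→B1→00: 2+5+14+6+5+6 = 38
00→Z7→W7→P5→B1→S4→00: 2+5+9+5+10+16 = 47
00→Z7→W7→P5→S4→B1→00: 2+5+9+6+10+6 = 38
00→Z7→B1→W7→S4→P5→00: 2+8+4+14+6+11 = 45
00→Z7→B1→W7→P5→S4→00: 2+8+4+9+6+16 = 45
00→Z7→B1→S4→W7→P5→00: 2+8+10+14+9+11 = 54
00→Z7→B1→S4→P5→W7→00: 2+8+10+6+9+3 = 38
00→Z7→B1→P5→W7→S4→00: 2+8+5+9+14+16 = 54
00→Z7→B1→P5→S4→W7→00: 2+8+5+6+14+3 = 38
00→Z7→S4→W7→B1→P5→00: 2+18+14+4+5+11 = 54
00→Z7→S4→W7→P5→B1→00: 2+18+14+9+5+6 = 54
… (46 more)
The minimum is 38.
One optimal route: 00 → Z7 → W7 → B1 → S4 → P5 → 00 (or its reverse).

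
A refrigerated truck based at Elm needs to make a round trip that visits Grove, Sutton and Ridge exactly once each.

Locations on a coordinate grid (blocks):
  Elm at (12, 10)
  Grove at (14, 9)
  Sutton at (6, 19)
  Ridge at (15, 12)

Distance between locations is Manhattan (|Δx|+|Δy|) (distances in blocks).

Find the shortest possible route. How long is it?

With 3 stops there are 3!/2 = 3 distinct round trips (a route and its reverse cost the same).
Elm → Grove → Sutton → Ridge → Elm: 3+18+16+5 = 42
Elm → Grove → Ridge → Sutton → Elm: 3+4+16+15 = 38
Elm → Sutton → Grove → Ridge → Elm: 15+18+4+5 = 42
The minimum is 38.
One optimal route: Elm → Grove → Ridge → Sutton → Elm (or its reverse).

Minimum total distance: 38 blocks.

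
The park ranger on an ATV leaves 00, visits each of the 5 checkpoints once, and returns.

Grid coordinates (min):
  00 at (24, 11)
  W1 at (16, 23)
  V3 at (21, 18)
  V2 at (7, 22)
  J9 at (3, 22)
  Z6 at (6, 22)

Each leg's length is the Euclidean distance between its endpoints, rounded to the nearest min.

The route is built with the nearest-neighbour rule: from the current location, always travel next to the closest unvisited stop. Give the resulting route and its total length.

Nearest-neighbour total = 52 min; route 00 → V3 → W1 → V2 → Z6 → J9 → 00.

00 → [V3:8 / W1:14 / V2:20 / Z6:21 / J9:24] → V3 (8)
V3 → [W1:7 / V2:15 / Z6:16 / J9:18] → W1 (7)
W1 → [V2:9 / Z6:10 / J9:13] → V2 (9)
V2 → [Z6:1 / J9:4] → Z6 (1)
Z6 → [J9:3] → J9 (3)
Return J9→00: 24.
Total = 8 + 7 + 9 + 1 + 3 + 24 = 52.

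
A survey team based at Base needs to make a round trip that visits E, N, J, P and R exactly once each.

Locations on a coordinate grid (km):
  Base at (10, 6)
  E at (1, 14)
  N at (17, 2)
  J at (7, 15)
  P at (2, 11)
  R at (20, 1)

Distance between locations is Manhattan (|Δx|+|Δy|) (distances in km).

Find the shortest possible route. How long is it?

66 km — the shortest possible round trip.

With 5 stops there are 5!/2 = 60 distinct round trips (a route and its reverse cost the same).
Base-E-N-J-P-R-Base: 17+28+23+9+28+15 = 120
Base-E-N-J-R-P-Base: 17+28+23+27+28+13 = 136
Base-E-N-P-J-R-Base: 17+28+24+9+27+15 = 120
Base-E-N-P-R-J-Base: 17+28+24+28+27+12 = 136
Base-E-N-R-J-P-Base: 17+28+4+27+9+13 = 98
Base-E-N-R-P-J-Base: 17+28+4+28+9+12 = 98
Base-E-J-N-P-R-Base: 17+7+23+24+28+15 = 114
Base-E-J-N-R-P-Base: 17+7+23+4+28+13 = 92
Base-E-J-P-N-R-Base: 17+7+9+24+4+15 = 76
Base-E-J-P-R-N-Base: 17+7+9+28+4+11 = 76
Base-E-J-R-N-P-Base: 17+7+27+4+24+13 = 92
Base-E-J-R-P-N-Base: 17+7+27+28+24+11 = 114
Base-E-P-N-J-R-Base: 17+4+24+23+27+15 = 110
Base-E-P-N-R-J-Base: 17+4+24+4+27+12 = 88
… (46 more)
Base-N-R-J-E-P-Base: 11+4+27+7+4+13 = 66  ← best
The minimum is 66.
One optimal route: Base → N → R → J → E → P → Base (or its reverse).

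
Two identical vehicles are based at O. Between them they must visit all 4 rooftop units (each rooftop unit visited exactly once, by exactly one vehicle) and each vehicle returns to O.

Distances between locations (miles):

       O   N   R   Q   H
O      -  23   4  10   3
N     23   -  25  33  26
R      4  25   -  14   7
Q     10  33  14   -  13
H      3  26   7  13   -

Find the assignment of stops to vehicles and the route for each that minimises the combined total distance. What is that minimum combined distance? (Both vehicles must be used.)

Minimum combined distance: 78 miles.

There are 2^3 − 1 = 7 ways to divide the 4 stops into two non-empty groups. For each, the best each vehicle can do is its own shortest tour through its group:
  {N} + {R, Q, H}: 46 + 34 = 80
  {R} + {N, Q, H}: 8 + 72 = 80
  {N, R} + {Q, H}: 52 + 26 = 78
  {Q} + {N, R, H}: 20 + 58 = 78
  {N, Q} + {R, H}: 66 + 14 = 80
  {R, Q} + {N, H}: 28 + 52 = 80
  … (7 splits in total)
Best: vehicle 1 O → N → R → O = 52; vehicle 2 O → Q → H → O = 26; combined 78.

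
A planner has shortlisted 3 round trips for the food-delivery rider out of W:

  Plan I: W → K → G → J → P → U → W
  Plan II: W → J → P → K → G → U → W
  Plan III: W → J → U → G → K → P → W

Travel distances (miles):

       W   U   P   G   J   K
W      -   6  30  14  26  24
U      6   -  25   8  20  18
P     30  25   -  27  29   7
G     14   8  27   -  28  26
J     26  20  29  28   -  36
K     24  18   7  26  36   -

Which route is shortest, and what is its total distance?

Plan I: 24 + 26 + 28 + 29 + 25 + 6 = 138
Plan II: 26 + 29 + 7 + 26 + 8 + 6 = 102
Plan III: 26 + 20 + 8 + 26 + 7 + 30 = 117

Shortest is Plan II, total 102 miles.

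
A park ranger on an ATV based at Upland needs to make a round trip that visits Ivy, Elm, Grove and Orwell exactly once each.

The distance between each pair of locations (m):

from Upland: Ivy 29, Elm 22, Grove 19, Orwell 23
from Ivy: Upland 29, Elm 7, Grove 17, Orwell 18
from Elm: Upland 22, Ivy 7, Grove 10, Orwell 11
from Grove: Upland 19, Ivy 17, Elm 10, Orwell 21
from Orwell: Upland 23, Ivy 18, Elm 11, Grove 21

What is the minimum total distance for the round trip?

Shortest round trip = 77 m.

There are 12 distinct closed tours to check (reversals are equivalent).
Upland-Ivy-Elm-Grove-Orwell-Upland: 29+7+10+21+23 = 90
Upland-Ivy-Elm-Orwell-Grove-Upland: 29+7+11+21+19 = 87
Upland-Ivy-Grove-Elm-Orwell-Upland: 29+17+10+11+23 = 90
Upland-Ivy-Grove-Orwell-Elm-Upland: 29+17+21+11+22 = 100
Upland-Ivy-Orwell-Elm-Grove-Upland: 29+18+11+10+19 = 87
Upland-Ivy-Orwell-Grove-Elm-Upland: 29+18+21+10+22 = 100
Upland-Elm-Ivy-Grove-Orwell-Upland: 22+7+17+21+23 = 90
Upland-Elm-Ivy-Orwell-Grove-Upland: 22+7+18+21+19 = 87
Upland-Elm-Grove-Ivy-Orwell-Upland: 22+10+17+18+23 = 90
Upland-Elm-Orwell-Ivy-Grove-Upland: 22+11+18+17+19 = 87
Upland-Grove-Ivy-Elm-Orwell-Upland: 19+17+7+11+23 = 77
Upland-Grove-Elm-Ivy-Orwell-Upland: 19+10+7+18+23 = 77
The minimum is 77.
One optimal route: Upland → Grove → Ivy → Elm → Orwell → Upland (or its reverse).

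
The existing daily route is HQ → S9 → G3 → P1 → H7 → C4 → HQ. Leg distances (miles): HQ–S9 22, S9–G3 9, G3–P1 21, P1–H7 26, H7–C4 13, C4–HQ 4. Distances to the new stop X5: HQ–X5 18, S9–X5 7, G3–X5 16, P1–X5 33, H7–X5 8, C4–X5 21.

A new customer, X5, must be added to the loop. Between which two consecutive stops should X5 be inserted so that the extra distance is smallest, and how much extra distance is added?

Minimum extra distance: 3 miles, inserting X5 between HQ and S9.

Insertion cost between consecutive stops i–j is d(i,X5) + d(X5,j) − d(i,j):
  between HQ and S9: 18 + 7 − 22 = 3
  between S9 and G3: 7 + 16 − 9 = 14
  between G3 and P1: 16 + 33 − 21 = 28
  between P1 and H7: 33 + 8 − 26 = 15
  between H7 and C4: 8 + 21 − 13 = 16
  between C4 and HQ: 21 + 18 − 4 = 35
Cheapest insertion is between HQ and S9, adding 3.
New total = 95 + 3 = 98.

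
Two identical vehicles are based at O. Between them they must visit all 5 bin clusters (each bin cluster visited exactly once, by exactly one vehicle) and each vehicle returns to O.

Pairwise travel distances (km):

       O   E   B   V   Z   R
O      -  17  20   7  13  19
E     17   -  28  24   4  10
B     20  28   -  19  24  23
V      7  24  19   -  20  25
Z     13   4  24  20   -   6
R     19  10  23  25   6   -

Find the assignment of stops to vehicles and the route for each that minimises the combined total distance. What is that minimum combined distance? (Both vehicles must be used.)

Try each way of splitting the stops between the two vehicles (each non-empty) and, for each split, find the best tour for each vehicle:
  {E} + {B, V, Z, R}: 34 + 68 = 102
  {B} + {E, V, Z, R}: 40 + 59 = 99
  {E, B} + {V, Z, R}: 65 + 51 = 116
  {V} + {E, B, Z, R}: 14 + 70 = 84
  {E, V} + {B, Z, R}: 48 + 62 = 110
  {B, V} + {E, Z, R}: 46 + 46 = 92
  … (15 splits in total)
Best: vehicle 1 O → V → O = 14; vehicle 2 O → E → Z → R → B → O = 70; combined 84.

84 km — the smallest possible combined total.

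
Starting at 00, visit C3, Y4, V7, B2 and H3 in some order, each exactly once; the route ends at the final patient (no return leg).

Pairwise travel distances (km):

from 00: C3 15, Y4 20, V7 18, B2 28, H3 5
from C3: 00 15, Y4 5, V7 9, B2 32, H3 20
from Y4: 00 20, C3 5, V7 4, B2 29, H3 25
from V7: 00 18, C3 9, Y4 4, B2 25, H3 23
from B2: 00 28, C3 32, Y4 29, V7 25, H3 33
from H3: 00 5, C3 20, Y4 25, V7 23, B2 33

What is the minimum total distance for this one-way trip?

There are 5! = 120 possible orderings.
00→C3→Y4→V7→B2→H3: 15+5+4+25+33 = 82
00→C3→Y4→V7→H3→B2: 15+5+4+23+33 = 80
00→C3→Y4→B2→V7→H3: 15+5+29+25+23 = 97
00→C3→Y4→B2→H3→V7: 15+5+29+33+23 = 105
00→C3→Y4→H3→V7→B2: 15+5+25+23+25 = 93
00→C3→Y4→H3→B2→V7: 15+5+25+33+25 = 103
00→C3→V7→Y4→B2→H3: 15+9+4+29+33 = 90
00→C3→V7→Y4→H3→B2: 15+9+4+25+33 = 86
00→C3→V7→B2→Y4→H3: 15+9+25+29+25 = 103
00→C3→V7→B2→H3→Y4: 15+9+25+33+25 = 107
00→C3→V7→H3→Y4→B2: 15+9+23+25+29 = 101
00→C3→V7→H3→B2→Y4: 15+9+23+33+29 = 109
00→C3→B2→Y4→V7→H3: 15+32+29+4+23 = 103
00→C3→B2→Y4→H3→V7: 15+32+29+25+23 = 124
… (106 more)
00→H3→C3→Y4→V7→B2: 5+20+5+4+25 = 59  ← best
The minimum is 59.
One shortest path: 00 → H3 → C3 → Y4 → V7 → B2.

Minimum one-way distance = 59 km.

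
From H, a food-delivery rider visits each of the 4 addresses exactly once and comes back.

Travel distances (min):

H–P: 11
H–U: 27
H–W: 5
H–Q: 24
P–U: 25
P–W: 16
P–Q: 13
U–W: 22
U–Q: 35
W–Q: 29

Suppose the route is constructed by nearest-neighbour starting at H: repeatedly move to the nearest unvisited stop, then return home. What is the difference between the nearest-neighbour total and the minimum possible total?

10 min longer than the optimal tour.

H: W=5, P=11, Q=24, U=27 ⇒ W
W: P=16, U=22, Q=29 ⇒ P
P: Q=13, U=25 ⇒ Q
Q: U=35 ⇒ U
NN route H → W → P → Q → U → H costs 96.
Optimal: H → P → Q → U → W → H costs 86 (by enumerating all 12 distinct tours).
Excess = 96 − 86 = 10.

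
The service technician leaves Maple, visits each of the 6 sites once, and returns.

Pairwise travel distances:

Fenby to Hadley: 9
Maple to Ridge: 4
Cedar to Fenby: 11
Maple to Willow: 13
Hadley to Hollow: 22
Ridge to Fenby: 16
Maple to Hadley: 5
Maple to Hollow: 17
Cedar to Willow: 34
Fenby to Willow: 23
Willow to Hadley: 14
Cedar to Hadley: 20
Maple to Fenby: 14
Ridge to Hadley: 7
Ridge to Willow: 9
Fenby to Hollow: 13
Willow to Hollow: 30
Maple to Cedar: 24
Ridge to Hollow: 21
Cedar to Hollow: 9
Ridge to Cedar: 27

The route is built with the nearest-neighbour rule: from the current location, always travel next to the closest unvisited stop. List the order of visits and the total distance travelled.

Maple → [Ridge:4 / Hadley:5 / Willow:13 / Fenby:14 / Hollow:17 / Cedar:24] → Ridge (4)
Ridge → [Hadley:7 / Willow:9 / Fenby:16 / Hollow:21 / Cedar:27] → Hadley (7)
Hadley → [Fenby:9 / Willow:14 / Cedar:20 / Hollow:22] → Fenby (9)
Fenby → [Cedar:11 / Hollow:13 / Willow:23] → Cedar (11)
Cedar → [Hollow:9 / Willow:34] → Hollow (9)
Hollow → [Willow:30] → Willow (30)
Return Willow→Maple: 13.
Total = 4 + 7 + 9 + 11 + 9 + 30 + 13 = 83.

Nearest-neighbour total = 83; route Maple → Ridge → Hadley → Fenby → Cedar → Hollow → Willow → Maple.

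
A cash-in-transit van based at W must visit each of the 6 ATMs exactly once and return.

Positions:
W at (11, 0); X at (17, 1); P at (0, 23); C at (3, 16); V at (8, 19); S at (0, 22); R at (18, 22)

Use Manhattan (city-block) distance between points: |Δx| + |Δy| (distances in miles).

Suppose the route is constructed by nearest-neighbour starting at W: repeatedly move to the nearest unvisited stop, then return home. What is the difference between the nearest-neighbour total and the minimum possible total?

From W: X=7, V=22, C=24, R=29, S=33, P=34 → choose X (7).
From X: R=22, V=27, C=29, S=38, P=39 → choose R (22).
From R: V=13, S=18, P=19, C=21 → choose V (13).
From V: C=8, S=11, P=12 → choose C (8).
From C: S=9, P=10 → choose S (9).
From S: P=1 → choose P (1).
NN route W → X → R → V → C → S → P → W costs 94.
Optimal: W → X → R → P → S → C → V → W costs 88 (by enumerating all 360 distinct tours).
Excess = 94 − 88 = 6.

The nearest-neighbour route is 6 miles longer than optimal.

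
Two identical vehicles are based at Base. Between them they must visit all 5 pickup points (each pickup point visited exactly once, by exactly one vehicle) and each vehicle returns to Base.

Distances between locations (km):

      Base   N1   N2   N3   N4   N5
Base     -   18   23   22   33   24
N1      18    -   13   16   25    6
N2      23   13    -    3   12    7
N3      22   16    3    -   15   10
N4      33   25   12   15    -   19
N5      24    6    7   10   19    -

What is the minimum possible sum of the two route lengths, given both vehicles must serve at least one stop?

116 km — the smallest possible combined total.

Try each way of splitting the stops between the two vehicles (each non-empty) and, for each split, find the best tour for each vehicle:
  {N1} + {N2, N3, N4, N5}: 36 + 80 = 116
  {N2} + {N1, N3, N4, N5}: 46 + 80 = 126
  {N1, N2} + {N3, N4, N5}: 54 + 80 = 134
  {N3} + {N1, N2, N4, N5}: 44 + 76 = 120
  {N1, N3} + {N2, N4, N5}: 56 + 76 = 132
  {N2, N3} + {N1, N4, N5}: 48 + 76 = 124
  … (15 splits in total)
Best: vehicle 1 Base → N1 → Base = 36; vehicle 2 Base → N3 → N2 → N4 → N5 → Base = 80; combined 116.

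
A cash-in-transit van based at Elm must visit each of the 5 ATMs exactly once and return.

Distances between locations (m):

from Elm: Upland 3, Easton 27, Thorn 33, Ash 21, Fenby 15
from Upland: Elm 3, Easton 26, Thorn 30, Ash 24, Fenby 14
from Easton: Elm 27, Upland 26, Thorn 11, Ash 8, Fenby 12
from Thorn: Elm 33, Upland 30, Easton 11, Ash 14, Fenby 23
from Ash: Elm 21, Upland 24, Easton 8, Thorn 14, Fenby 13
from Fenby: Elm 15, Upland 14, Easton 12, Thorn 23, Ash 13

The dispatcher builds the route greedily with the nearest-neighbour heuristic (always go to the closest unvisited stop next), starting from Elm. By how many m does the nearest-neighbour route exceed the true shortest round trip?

9 m longer than the optimal tour.

Elm: Upland=3, Fenby=15, Ash=21, Easton=27, Thorn=33 ⇒ Upland
Upland: Fenby=14, Ash=24, Easton=26, Thorn=30 ⇒ Fenby
Fenby: Easton=12, Ash=13, Thorn=23 ⇒ Easton
Easton: Ash=8, Thorn=11 ⇒ Ash
Ash: Thorn=14 ⇒ Thorn
NN route Elm → Upland → Fenby → Easton → Ash → Thorn → Elm costs 84.
Optimal: Elm → Upland → Fenby → Easton → Thorn → Ash → Elm costs 75 (by enumerating all 60 distinct tours).
Excess = 84 − 75 = 9.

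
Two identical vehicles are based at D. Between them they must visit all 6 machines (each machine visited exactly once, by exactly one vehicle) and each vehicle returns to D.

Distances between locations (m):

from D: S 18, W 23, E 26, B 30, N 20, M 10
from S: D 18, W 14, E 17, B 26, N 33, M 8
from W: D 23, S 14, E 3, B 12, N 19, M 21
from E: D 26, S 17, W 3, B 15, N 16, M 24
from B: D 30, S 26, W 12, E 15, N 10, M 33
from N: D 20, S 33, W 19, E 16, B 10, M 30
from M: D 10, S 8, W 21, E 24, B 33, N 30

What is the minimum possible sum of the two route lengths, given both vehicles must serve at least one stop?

100 m — the smallest possible combined total.

Try each way of splitting the stops between the two vehicles (each non-empty) and, for each split, find the best tour for each vehicle:
  {S} + {W, E, B, N, M}: 36 + 79 = 115
  {W} + {S, E, B, N, M}: 46 + 80 = 126
  {S, W} + {E, B, N, M}: 55 + 79 = 134
  {E} + {S, W, B, N, M}: 52 + 74 = 126
  {S, E} + {W, B, N, M}: 61 + 73 = 134
  {W, E} + {S, B, N, M}: 52 + 74 = 126
  … (31 splits in total)
  {S, W, E, B, N} + {M}: 80 + 20 = 100  ← best
Best: vehicle 1 D → S → W → E → B → N → D = 80; vehicle 2 D → M → D = 20; combined 100.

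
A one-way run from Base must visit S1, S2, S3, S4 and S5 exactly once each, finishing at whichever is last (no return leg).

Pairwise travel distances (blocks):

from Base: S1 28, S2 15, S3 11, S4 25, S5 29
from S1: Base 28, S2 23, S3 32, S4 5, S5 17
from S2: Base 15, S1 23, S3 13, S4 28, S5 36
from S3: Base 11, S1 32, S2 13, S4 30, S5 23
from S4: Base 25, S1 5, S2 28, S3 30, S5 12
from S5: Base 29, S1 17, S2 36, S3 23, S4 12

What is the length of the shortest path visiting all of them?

Minimum one-way distance = 64 blocks.

There are 5! = 120 possible orderings.
Base→S1→S2→S3→S4→S5: 28+23+13+30+12 = 106
Base→S1→S2→S3→S5→S4: 28+23+13+23+12 = 99
Base→S1→S2→S4→S3→S5: 28+23+28+30+23 = 132
Base→S1→S2→S4→S5→S3: 28+23+28+12+23 = 114
Base→S1→S2→S5→S3→S4: 28+23+36+23+30 = 140
Base→S1→S2→S5→S4→S3: 28+23+36+12+30 = 129
Base→S1→S3→S2→S4→S5: 28+32+13+28+12 = 113
Base→S1→S3→S2→S5→S4: 28+32+13+36+12 = 121
Base→S1→S3→S4→S2→S5: 28+32+30+28+36 = 154
Base→S1→S3→S4→S5→S2: 28+32+30+12+36 = 138
Base→S1→S3→S5→S2→S4: 28+32+23+36+28 = 147
Base→S1→S3→S5→S4→S2: 28+32+23+12+28 = 123
Base→S1→S4→S2→S3→S5: 28+5+28+13+23 = 97
Base→S1→S4→S2→S5→S3: 28+5+28+36+23 = 120
… (106 more)
Base→S3→S2→S1→S4→S5: 11+13+23+5+12 = 64  ← best
The minimum is 64.
One shortest path: Base → S3 → S2 → S1 → S4 → S5.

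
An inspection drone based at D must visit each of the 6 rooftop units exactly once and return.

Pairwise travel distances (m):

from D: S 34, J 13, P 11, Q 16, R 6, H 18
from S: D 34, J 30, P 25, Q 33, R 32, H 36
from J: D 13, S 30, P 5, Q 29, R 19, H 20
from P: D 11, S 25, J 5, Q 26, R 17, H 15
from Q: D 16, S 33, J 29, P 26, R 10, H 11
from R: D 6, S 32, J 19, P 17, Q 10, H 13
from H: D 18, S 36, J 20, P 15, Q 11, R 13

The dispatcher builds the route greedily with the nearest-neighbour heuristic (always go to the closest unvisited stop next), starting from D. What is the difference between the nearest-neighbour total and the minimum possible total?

The nearest-neighbour route is 5 m longer than optimal.

From D: R=6, P=11, J=13, Q=16, H=18, S=34 → choose R (6).
From R: Q=10, H=13, P=17, J=19, S=32 → choose Q (10).
From Q: H=11, P=26, J=29, S=33 → choose H (11).
From H: P=15, J=20, S=36 → choose P (15).
From P: J=5, S=25 → choose J (5).
From J: S=30 → choose S (30).
NN route D → R → Q → H → P → J → S → D costs 111.
Optimal: D → J → P → S → Q → H → R → D costs 106 (by enumerating all 360 distinct tours).
Excess = 111 − 106 = 5.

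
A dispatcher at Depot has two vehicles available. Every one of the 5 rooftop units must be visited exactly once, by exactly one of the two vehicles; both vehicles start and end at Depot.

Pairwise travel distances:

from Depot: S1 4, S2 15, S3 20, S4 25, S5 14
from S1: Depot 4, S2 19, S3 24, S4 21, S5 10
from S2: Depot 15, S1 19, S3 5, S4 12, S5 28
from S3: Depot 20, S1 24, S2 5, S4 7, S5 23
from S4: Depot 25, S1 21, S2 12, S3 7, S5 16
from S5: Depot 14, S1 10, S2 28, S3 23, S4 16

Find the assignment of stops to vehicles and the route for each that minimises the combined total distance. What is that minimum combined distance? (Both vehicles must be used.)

Check every non-empty split of the stops between the two vehicles; for each half take its own optimal tour:
  {S1} + {S2, S3, S4, S5}: 8 + 57 = 65
  {S2} + {S1, S3, S4, S5}: 30 + 57 = 87
  {S1, S2} + {S3, S4, S5}: 38 + 57 = 95
  {S3} + {S1, S2, S4, S5}: 40 + 57 = 97
  {S1, S3} + {S2, S4, S5}: 48 + 57 = 105
  {S2, S3} + {S1, S4, S5}: 40 + 55 = 95
  … (15 splits in total)
Best: vehicle 1 Depot → S1 → Depot = 8; vehicle 2 Depot → S2 → S3 → S4 → S5 → Depot = 57; combined 65.

65 — the smallest possible combined total.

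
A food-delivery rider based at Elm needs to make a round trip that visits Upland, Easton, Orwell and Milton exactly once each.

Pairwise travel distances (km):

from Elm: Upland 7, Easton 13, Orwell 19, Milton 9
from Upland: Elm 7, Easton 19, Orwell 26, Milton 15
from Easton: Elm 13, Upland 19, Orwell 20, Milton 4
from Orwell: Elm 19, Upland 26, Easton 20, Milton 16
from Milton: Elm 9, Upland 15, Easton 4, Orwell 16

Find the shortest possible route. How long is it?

There are 12 distinct closed tours to check (reversals are equivalent).
Elm-Upland-Easton-Orwell-Milton-Elm: 7+19+20+16+9 = 71
Elm-Upland-Easton-Milton-Orwell-Elm: 7+19+4+16+19 = 65
Elm-Upland-Orwell-Easton-Milton-Elm: 7+26+20+4+9 = 66
Elm-Upland-Orwell-Milton-Easton-Elm: 7+26+16+4+13 = 66
Elm-Upland-Milton-Easton-Orwell-Elm: 7+15+4+20+19 = 65
Elm-Upland-Milton-Orwell-Easton-Elm: 7+15+16+20+13 = 71
Elm-Easton-Upland-Orwell-Milton-Elm: 13+19+26+16+9 = 83
Elm-Easton-Upland-Milton-Orwell-Elm: 13+19+15+16+19 = 82
Elm-Easton-Orwell-Upland-Milton-Elm: 13+20+26+15+9 = 83
Elm-Easton-Milton-Upland-Orwell-Elm: 13+4+15+26+19 = 77
Elm-Orwell-Upland-Easton-Milton-Elm: 19+26+19+4+9 = 77
Elm-Orwell-Easton-Upland-Milton-Elm: 19+20+19+15+9 = 82
The minimum is 65.
One optimal route: Elm → Upland → Easton → Milton → Orwell → Elm (or its reverse).

65 km — the shortest possible round trip.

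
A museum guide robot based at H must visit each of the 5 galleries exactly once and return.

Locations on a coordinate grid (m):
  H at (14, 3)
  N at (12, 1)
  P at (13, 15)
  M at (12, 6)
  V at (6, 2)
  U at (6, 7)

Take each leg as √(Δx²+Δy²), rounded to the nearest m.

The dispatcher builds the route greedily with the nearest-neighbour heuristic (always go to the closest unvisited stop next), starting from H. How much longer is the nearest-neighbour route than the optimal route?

8 m longer than the optimal tour.

From H: N=3, M=4, V=8, U=9, P=12 → choose N (3).
From N: M=5, V=6, U=8, P=14 → choose M (5).
From M: U=6, V=7, P=9 → choose U (6).
From U: V=5, P=11 → choose V (5).
From V: P=15 → choose P (15).
NN route H → N → M → U → V → P → H costs 46.
Optimal: H → N → V → U → P → M → H costs 38 (by enumerating all 60 distinct tours).
Excess = 46 − 38 = 8.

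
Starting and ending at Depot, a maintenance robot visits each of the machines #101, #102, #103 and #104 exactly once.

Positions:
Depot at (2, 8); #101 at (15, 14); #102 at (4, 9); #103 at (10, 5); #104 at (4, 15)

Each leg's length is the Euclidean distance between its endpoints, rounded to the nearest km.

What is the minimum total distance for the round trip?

With 4 stops there are 4!/2 = 12 distinct round trips (a route and its reverse cost the same).
Depot - #101 - #102 - #103 - #104 - Depot: 14+12+7+12+7 = 52
Depot - #101 - #102 - #104 - #103 - Depot: 14+12+6+12+9 = 53
Depot - #101 - #103 - #102 - #104 - Depot: 14+10+7+6+7 = 44
Depot - #101 - #103 - #104 - #102 - Depot: 14+10+12+6+2 = 44
Depot - #101 - #104 - #102 - #103 - Depot: 14+11+6+7+9 = 47
Depot - #101 - #104 - #103 - #102 - Depot: 14+11+12+7+2 = 46
Depot - #102 - #101 - #103 - #104 - Depot: 2+12+10+12+7 = 43
Depot - #102 - #101 - #104 - #103 - Depot: 2+12+11+12+9 = 46
Depot - #102 - #103 - #101 - #104 - Depot: 2+7+10+11+7 = 37
Depot - #102 - #104 - #101 - #103 - Depot: 2+6+11+10+9 = 38
Depot - #103 - #101 - #102 - #104 - Depot: 9+10+12+6+7 = 44
Depot - #103 - #102 - #101 - #104 - Depot: 9+7+12+11+7 = 46
The minimum is 37.
One optimal route: Depot → #102 → #103 → #101 → #104 → Depot (or its reverse).

37 km — the shortest possible round trip.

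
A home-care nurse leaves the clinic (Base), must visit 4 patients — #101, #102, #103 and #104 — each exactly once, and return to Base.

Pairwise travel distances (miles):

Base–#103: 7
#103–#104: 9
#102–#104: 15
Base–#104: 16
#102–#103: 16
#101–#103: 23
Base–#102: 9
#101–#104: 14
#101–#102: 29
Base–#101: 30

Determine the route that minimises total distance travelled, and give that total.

With 4 stops there are 4!/2 = 12 distinct round trips (a route and its reverse cost the same).
Base - #101 - #102 - #103 - #104 - Base: 30+29+16+9+16 = 100
Base - #101 - #102 - #104 - #103 - Base: 30+29+15+9+7 = 90
Base - #101 - #103 - #102 - #104 - Base: 30+23+16+15+16 = 100
Base - #101 - #103 - #104 - #102 - Base: 30+23+9+15+9 = 86
Base - #101 - #104 - #102 - #103 - Base: 30+14+15+16+7 = 82
Base - #101 - #104 - #103 - #102 - Base: 30+14+9+16+9 = 78
Base - #102 - #101 - #103 - #104 - Base: 9+29+23+9+16 = 86
Base - #102 - #101 - #104 - #103 - Base: 9+29+14+9+7 = 68
Base - #102 - #103 - #101 - #104 - Base: 9+16+23+14+16 = 78
Base - #102 - #104 - #101 - #103 - Base: 9+15+14+23+7 = 68
Base - #103 - #101 - #102 - #104 - Base: 7+23+29+15+16 = 90
Base - #103 - #102 - #101 - #104 - Base: 7+16+29+14+16 = 82
The minimum is 68.
One optimal route: Base → #102 → #101 → #104 → #103 → Base (or its reverse).

68 miles — the shortest possible round trip.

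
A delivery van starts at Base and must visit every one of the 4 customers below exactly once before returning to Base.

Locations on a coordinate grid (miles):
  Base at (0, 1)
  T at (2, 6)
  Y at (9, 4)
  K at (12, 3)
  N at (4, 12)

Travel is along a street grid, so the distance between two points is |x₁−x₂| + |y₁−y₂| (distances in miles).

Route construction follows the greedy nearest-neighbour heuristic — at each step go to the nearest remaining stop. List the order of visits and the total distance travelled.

Base → [T:7 / Y:12 / K:14 / N:15] → T (7)
T → [N:8 / Y:9 / K:13] → N (8)
N → [Y:13 / K:17] → Y (13)
Y → [K:4] → K (4)
Return K→Base: 14.
Total = 7 + 8 + 13 + 4 + 14 = 46.

46 miles along Base → T → N → Y → K → Base.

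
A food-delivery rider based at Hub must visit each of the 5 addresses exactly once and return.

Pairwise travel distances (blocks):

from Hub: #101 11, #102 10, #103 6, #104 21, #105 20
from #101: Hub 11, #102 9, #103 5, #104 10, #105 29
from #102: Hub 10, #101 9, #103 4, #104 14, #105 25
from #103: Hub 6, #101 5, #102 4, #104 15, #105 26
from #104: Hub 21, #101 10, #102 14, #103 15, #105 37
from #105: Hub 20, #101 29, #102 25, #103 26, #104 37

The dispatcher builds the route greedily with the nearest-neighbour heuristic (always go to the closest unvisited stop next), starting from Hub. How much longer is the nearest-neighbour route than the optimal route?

Hub: #103=6, #102=10, #101=11, #105=20, #104=21 ⇒ #103
#103: #102=4, #101=5, #104=15, #105=26 ⇒ #102
#102: #101=9, #104=14, #105=25 ⇒ #101
#101: #104=10, #105=29 ⇒ #104
#104: #105=37 ⇒ #105
NN route Hub → #103 → #102 → #101 → #104 → #105 → Hub costs 86.
Optimal: Hub → #103 → #101 → #104 → #102 → #105 → Hub costs 80 (by enumerating all 60 distinct tours).
Excess = 86 − 80 = 6.

6 blocks longer than the optimal tour.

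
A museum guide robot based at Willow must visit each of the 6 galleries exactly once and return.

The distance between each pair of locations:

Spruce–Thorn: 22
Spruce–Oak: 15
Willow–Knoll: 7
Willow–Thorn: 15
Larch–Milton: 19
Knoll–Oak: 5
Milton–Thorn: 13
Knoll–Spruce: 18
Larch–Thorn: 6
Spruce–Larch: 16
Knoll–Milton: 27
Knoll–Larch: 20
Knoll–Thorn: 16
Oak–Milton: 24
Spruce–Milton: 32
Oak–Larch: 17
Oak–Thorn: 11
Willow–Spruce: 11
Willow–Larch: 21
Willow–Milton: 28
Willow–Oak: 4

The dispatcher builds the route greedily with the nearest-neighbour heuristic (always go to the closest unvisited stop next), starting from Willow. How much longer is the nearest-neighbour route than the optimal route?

Willow: Oak=4, Knoll=7, Spruce=11, Thorn=15, Larch=21, Milton=28 ⇒ Oak
Oak: Knoll=5, Thorn=11, Spruce=15, Larch=17, Milton=24 ⇒ Knoll
Knoll: Thorn=16, Spruce=18, Larch=20, Milton=27 ⇒ Thorn
Thorn: Larch=6, Milton=13, Spruce=22 ⇒ Larch
Larch: Spruce=16, Milton=19 ⇒ Spruce
Spruce: Milton=32 ⇒ Milton
NN route Willow → Oak → Knoll → Thorn → Larch → Spruce → Milton → Willow costs 107.
Optimal: Willow → Knoll → Oak → Milton → Thorn → Larch → Spruce → Willow costs 82 (by enumerating all 360 distinct tours).
Excess = 107 − 82 = 25.

The nearest-neighbour route is 25 longer than optimal.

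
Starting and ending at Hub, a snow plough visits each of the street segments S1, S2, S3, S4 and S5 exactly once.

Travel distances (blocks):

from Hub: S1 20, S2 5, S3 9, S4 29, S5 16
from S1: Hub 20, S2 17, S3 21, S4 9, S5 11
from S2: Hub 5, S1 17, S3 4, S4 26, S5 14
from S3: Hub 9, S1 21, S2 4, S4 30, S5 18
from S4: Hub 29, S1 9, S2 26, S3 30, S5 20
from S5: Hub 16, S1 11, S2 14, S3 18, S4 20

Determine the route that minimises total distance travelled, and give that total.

Hub→S1→S2→S3→S4→S5→Hub: 20+17+4+30+20+16 = 107
Hub→S1→S2→S3→S5→S4→Hub: 20+17+4+18+20+29 = 108
Hub→S1→S2→S4→S3→S5→Hub: 20+17+26+30+18+16 = 127
Hub→S1→S2→S4→S5→S3→Hub: 20+17+26+20+18+9 = 110
Hub→S1→S2→S5→S3→S4→Hub: 20+17+14+18+30+29 = 128
Hub→S1→S2→S5→S4→S3→Hub: 20+17+14+20+30+9 = 110
Hub→S1→S3→S2→S4→S5→Hub: 20+21+4+26+20+16 = 107
Hub→S1→S3→S2→S5→S4→Hub: 20+21+4+14+20+29 = 108
Hub→S1→S3→S4→S2→S5→Hub: 20+21+30+26+14+16 = 127
Hub→S1→S3→S4→S5→S2→Hub: 20+21+30+20+14+5 = 110
Hub→S1→S3→S5→S2→S4→Hub: 20+21+18+14+26+29 = 128
Hub→S1→S3→S5→S4→S2→Hub: 20+21+18+20+26+5 = 110
Hub→S1→S4→S2→S3→S5→Hub: 20+9+26+4+18+16 = 93
Hub→S1→S4→S2→S5→S3→Hub: 20+9+26+14+18+9 = 96
… (46 more)
Hub→S2→S3→S1→S4→S5→Hub: 5+4+21+9+20+16 = 75  ← best
The minimum is 75.
One optimal route: Hub → S2 → S3 → S1 → S4 → S5 → Hub (or its reverse).

Shortest round trip = 75 blocks.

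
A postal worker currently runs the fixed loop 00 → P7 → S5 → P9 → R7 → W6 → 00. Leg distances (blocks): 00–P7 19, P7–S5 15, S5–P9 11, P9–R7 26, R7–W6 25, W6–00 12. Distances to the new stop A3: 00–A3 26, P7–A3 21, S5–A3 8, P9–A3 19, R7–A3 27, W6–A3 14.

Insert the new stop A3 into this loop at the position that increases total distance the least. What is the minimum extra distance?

Adding 14 blocks by placing A3 on the P7–S5 leg.

Insertion cost between consecutive stops i–j is d(i,A3) + d(A3,j) − d(i,j):
  between 00 and P7: 26 + 21 − 19 = 28
  between P7 and S5: 21 + 8 − 15 = 14
  between S5 and P9: 8 + 19 − 11 = 16
  between P9 and R7: 19 + 27 − 26 = 20
  between R7 and W6: 27 + 14 − 25 = 16
  between W6 and 00: 14 + 26 − 12 = 28
Cheapest insertion is between P7 and S5, adding 14.
New total = 108 + 14 = 122.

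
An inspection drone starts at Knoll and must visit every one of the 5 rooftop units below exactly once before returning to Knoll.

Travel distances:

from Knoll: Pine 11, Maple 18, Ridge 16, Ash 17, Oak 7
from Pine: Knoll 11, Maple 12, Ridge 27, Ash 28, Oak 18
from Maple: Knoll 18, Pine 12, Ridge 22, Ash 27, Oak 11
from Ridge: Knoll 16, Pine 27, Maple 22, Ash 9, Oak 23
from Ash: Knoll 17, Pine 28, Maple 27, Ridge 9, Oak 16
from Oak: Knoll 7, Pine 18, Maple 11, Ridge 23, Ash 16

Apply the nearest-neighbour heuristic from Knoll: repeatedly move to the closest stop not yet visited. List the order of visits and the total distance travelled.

Knoll → [Oak:7 / Pine:11 / Ridge:16 / Ash:17 / Maple:18] → Oak (7)
Oak → [Maple:11 / Ash:16 / Pine:18 / Ridge:23] → Maple (11)
Maple → [Pine:12 / Ridge:22 / Ash:27] → Pine (12)
Pine → [Ridge:27 / Ash:28] → Ridge (27)
Ridge → [Ash:9] → Ash (9)
Return Ash→Knoll: 17.
Total = 7 + 11 + 12 + 27 + 9 + 17 = 83.

83 along Knoll → Oak → Maple → Pine → Ridge → Ash → Knoll.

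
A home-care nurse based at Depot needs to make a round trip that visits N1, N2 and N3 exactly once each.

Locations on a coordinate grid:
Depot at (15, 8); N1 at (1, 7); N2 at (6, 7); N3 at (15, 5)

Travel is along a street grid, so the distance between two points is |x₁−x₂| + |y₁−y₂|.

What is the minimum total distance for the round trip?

With 3 stops there are 3!/2 = 3 distinct round trips (a route and its reverse cost the same).
Depot - N1 - N2 - N3 - Depot: 15+5+11+3 = 34
Depot - N1 - N3 - N2 - Depot: 15+16+11+10 = 52
Depot - N2 - N1 - N3 - Depot: 10+5+16+3 = 34
The minimum is 34.
One optimal route: Depot → N1 → N2 → N3 → Depot (or its reverse).

Minimum total distance: 34.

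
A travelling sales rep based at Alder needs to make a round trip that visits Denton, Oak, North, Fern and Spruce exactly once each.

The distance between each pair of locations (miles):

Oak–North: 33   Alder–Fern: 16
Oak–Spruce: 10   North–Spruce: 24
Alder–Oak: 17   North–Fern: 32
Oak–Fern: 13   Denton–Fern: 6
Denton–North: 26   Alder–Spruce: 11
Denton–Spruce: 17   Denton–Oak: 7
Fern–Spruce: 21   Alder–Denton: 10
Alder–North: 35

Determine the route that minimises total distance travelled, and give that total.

With 5 stops there are 5!/2 = 60 distinct round trips (a route and its reverse cost the same).
Alder → Denton → Oak → North → Fern → Spruce → Alder: 10+7+33+32+21+11 = 114
Alder → Denton → Oak → North → Spruce → Fern → Alder: 10+7+33+24+21+16 = 111
Alder → Denton → Oak → Fern → North → Spruce → Alder: 10+7+13+32+24+11 = 97
Alder → Denton → Oak → Fern → Spruce → North → Alder: 10+7+13+21+24+35 = 110
Alder → Denton → Oak → Spruce → North → Fern → Alder: 10+7+10+24+32+16 = 99
Alder → Denton → Oak → Spruce → Fern → North → Alder: 10+7+10+21+32+35 = 115
Alder → Denton → North → Oak → Fern → Spruce → Alder: 10+26+33+13+21+11 = 114
Alder → Denton → North → Oak → Spruce → Fern → Alder: 10+26+33+10+21+16 = 116
Alder → Denton → North → Fern → Oak → Spruce → Alder: 10+26+32+13+10+11 = 102
Alder → Denton → North → Fern → Spruce → Oak → Alder: 10+26+32+21+10+17 = 116
Alder → Denton → North → Spruce → Oak → Fern → Alder: 10+26+24+10+13+16 = 99
Alder → Denton → North → Spruce → Fern → Oak → Alder: 10+26+24+21+13+17 = 111
Alder → Denton → Fern → Oak → North → Spruce → Alder: 10+6+13+33+24+11 = 97
Alder → Denton → Fern → Oak → Spruce → North → Alder: 10+6+13+10+24+35 = 98
… (46 more)
The minimum is 97.
One optimal route: Alder → Denton → Oak → Fern → North → Spruce → Alder (or its reverse).

97 miles — the shortest possible round trip.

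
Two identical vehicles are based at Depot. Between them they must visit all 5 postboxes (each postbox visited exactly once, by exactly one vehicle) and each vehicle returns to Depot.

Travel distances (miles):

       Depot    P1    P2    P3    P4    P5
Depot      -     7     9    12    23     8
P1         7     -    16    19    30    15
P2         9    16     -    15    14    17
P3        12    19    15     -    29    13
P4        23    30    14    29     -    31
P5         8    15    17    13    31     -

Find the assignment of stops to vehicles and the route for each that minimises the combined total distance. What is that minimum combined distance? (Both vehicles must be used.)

Minimum combined distance: 87 miles.

Try each way of splitting the stops between the two vehicles (each non-empty) and, for each split, find the best tour for each vehicle:
  {P1} + {P2, P3, P4, P5}: 14 + 73 = 87
  {P2} + {P1, P3, P4, P5}: 18 + 87 = 105
  {P1, P2} + {P3, P4, P5}: 32 + 73 = 105
  {P3} + {P1, P2, P4, P5}: 24 + 76 = 100
  {P1, P3} + {P2, P4, P5}: 38 + 62 = 100
  {P2, P3} + {P1, P4, P5}: 36 + 76 = 112
  … (15 splits in total)
Best: vehicle 1 Depot → P1 → Depot = 14; vehicle 2 Depot → P2 → P4 → P3 → P5 → Depot = 73; combined 87.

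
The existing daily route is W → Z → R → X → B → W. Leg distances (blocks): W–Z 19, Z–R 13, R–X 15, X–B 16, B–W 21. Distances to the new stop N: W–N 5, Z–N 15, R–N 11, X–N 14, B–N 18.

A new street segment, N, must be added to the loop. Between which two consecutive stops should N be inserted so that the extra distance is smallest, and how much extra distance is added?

Minimum extra distance: 1 blocks, inserting N between W and Z.

Insertion cost between consecutive stops i–j is d(i,N) + d(N,j) − d(i,j):
  between W and Z: 5 + 15 − 19 = 1
  between Z and R: 15 + 11 − 13 = 13
  between R and X: 11 + 14 − 15 = 10
  between X and B: 14 + 18 − 16 = 16
  between B and W: 18 + 5 − 21 = 2
Cheapest insertion is between W and Z, adding 1.
New total = 84 + 1 = 85.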